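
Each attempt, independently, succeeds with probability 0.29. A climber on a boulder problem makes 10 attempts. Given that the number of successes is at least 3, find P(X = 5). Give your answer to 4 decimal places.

0.1580

X ~ Binomial(10, 0.29). Want P(X=5 | X≥3) = P(X=5) / P(X≥3).
P(X=5) = C(10,5)·0.29^5·0.71^5 = 0.093257
P(X≥3) = 1 − 0.032552 − 0.132961 − 0.244385 = 0.590101
Ratio = 0.093257 / 0.590101 = 0.158036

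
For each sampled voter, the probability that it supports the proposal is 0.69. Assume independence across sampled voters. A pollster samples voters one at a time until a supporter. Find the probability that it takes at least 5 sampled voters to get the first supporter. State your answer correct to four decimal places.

Y = number of sampled voters to the first success; geometric, p = 0.69.
P(Y > 4) = P(first 4 all fail) = (1−p)^4 = 0.009235

0.0092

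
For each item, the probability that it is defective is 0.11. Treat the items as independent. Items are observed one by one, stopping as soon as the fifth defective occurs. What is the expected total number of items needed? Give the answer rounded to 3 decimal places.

45.455

Y = total items until the fifth success; negative binomial with r=5, p=0.11.
E[Y] = r / p = 5 / 0.11 = 45.45455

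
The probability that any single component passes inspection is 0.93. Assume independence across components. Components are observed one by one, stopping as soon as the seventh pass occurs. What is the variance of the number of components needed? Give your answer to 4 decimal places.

0.5665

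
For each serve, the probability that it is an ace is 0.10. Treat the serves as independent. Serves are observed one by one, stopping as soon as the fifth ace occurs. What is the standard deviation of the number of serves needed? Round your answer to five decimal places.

21.21320

Y = total serves until the fifth success; negative binomial with r=5, p=0.10.
SD(Y) = √[r(1−p)/p²] = √(450.0000000) = 21.2132034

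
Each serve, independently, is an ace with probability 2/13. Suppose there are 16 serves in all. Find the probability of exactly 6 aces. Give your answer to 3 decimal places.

0.020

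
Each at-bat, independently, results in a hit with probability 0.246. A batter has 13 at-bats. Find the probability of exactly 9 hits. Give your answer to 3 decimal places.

X ~ Binomial(n=13, p=0.246).
P(X=9) = C(13,9) · p^9 · (1−p)^4
= 715 · 3.2993e-06 · 0.32321 = 0.00076

0.001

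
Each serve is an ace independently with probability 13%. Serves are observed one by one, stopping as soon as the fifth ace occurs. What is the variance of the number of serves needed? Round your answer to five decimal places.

257.39645

Y = total serves until the fifth success; negative binomial with r=5, p=0.13.
Var(Y) = r(1−p)/p² = 5·0.87 / 0.13² = 257.3964497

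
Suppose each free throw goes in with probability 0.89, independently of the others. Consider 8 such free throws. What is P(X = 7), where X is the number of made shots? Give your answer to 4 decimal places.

0.3892

X ~ Binomial(n=8, p=0.89).
P(X=7) = C(8,7) · p^7 · (1−p)^1
= 8 · 0.44231 · 0.11 = 0.389236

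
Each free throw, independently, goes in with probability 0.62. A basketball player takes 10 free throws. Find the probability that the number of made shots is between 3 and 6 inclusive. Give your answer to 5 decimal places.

X ~ Binomial(10, 0.62); P(3 ≤ X ≤ 6) = Σ C(10,k) p^k (1−p)^(10−k) over k:
  k=3: C(10,3)·0.62^3·0.38^7 = 0.0327221
  k=4: C(10,4)·0.62^4·0.38^6 = 0.0934303
  k=5: C(10,5)·0.62^5·0.38^5 = 0.1829266
  k=6: C(10,6)·0.62^6·0.38^4 = 0.2487161
Total = 0.5577951

0.55780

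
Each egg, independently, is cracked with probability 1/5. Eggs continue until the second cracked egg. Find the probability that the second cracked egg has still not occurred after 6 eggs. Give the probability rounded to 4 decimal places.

0.6554

Needing more than 6 eggs ⇔ fewer than 2 successes in the first 6. With X ~ Binomial(6, 0.20), P(Y > 6) = P(X ≤ 1).
  k=0: C(6,0)·0.20^0·0.80^6 = 0.262144
  k=1: C(6,1)·0.20^1·0.80^5 = 0.393216
P(X ≤ 1) = 0.655360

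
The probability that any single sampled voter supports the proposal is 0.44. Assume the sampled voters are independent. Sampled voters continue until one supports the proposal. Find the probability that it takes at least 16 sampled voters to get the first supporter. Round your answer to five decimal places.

Y = number of sampled voters to the first success; geometric, p = 0.44.
P(Y > 15) = P(first 15 all fail) = (1−p)^15 = 0.0001670

0.00017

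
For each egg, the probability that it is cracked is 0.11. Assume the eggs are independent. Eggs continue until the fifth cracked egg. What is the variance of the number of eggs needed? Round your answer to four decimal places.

367.7686

Y = total eggs until the fifth success; negative binomial with r=5, p=0.11.
Var(Y) = r(1−p)/p² = 5·0.89 / 0.11² = 367.768595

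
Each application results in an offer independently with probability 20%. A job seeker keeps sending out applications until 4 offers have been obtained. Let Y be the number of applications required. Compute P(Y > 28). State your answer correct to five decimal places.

Needing more than 28 applications ⇔ fewer than 4 successes in the first 28. With X ~ Binomial(28, 0.20), P(Y > 28) = P(X ≤ 3).
  k=0: C(28,0)·0.20^0·0.80^28 = 0.0019343
  k=1: C(28,1)·0.20^1·0.80^27 = 0.0135400
  k=2: C(28,2)·0.20^2·0.80^26 = 0.0456974
  k=3: C(28,3)·0.20^3·0.80^25 = 0.0990110
P(X ≤ 3) = 0.1601827

0.16018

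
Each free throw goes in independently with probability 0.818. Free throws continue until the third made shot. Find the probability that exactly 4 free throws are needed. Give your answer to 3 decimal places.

0.299

Y = trial on which the third success occurs; negative binomial, r=3, p=0.818.
P(Y=4) = C(3,2) · p^3 · (1−p)^1
= 3 · 0.54734 · 0.182 = 0.29885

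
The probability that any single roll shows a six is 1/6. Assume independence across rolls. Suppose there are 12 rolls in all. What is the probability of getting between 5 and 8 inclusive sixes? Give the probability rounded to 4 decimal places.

X ~ Binomial(12, 0.166667); P(5 ≤ X ≤ 8) = Σ C(12,k) p^k (1−p)^(12−k) over k:
  k=5: C(12,5)·0.166667^5·0.833333^7 = 0.028425
  k=6: C(12,6)·0.166667^6·0.833333^6 = 0.006632
  k=7: C(12,7)·0.166667^7·0.833333^5 = 0.001137
  k=8: C(12,8)·0.166667^8·0.833333^4 = 0.000142
Total = 0.036337

0.0363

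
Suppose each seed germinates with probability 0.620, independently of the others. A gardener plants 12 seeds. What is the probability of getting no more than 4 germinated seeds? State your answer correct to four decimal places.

X ~ Binomial(12, 0.62); P(X ≤ 4) = Σ C(12,k) p^k (1−p)^(12−k) over k:
  k=0: C(12,0)·0.62^0·0.38^12 = 0.000009
  k=1: C(12,1)·0.62^1·0.38^11 = 0.000177
  k=2: C(12,2)·0.62^2·0.38^10 = 0.001593
  k=3: C(12,3)·0.62^3·0.38^9 = 0.008663
  k=4: C(12,4)·0.62^4·0.38^8 = 0.031801
Total = 0.042243

0.0422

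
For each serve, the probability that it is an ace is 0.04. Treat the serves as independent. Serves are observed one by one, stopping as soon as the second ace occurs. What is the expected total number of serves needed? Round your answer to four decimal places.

Y = total serves until the second success; negative binomial with r=2, p=0.04.
E[Y] = r / p = 2 / 0.04 = 50.000000

50.0000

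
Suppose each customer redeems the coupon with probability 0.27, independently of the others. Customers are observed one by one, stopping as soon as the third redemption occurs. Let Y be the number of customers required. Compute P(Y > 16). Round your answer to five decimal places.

Needing more than 16 customers ⇔ fewer than 3 successes in the first 16. With X ~ Binomial(16, 0.27), P(Y > 16) = P(X ≤ 2).
  k=0: C(16,0)·0.27^0·0.73^16 = 0.0065038
  k=1: C(16,1)·0.27^1·0.73^15 = 0.0384881
  k=2: C(16,2)·0.27^2·0.73^14 = 0.1067650
P(X ≤ 2) = 0.1517569

0.15176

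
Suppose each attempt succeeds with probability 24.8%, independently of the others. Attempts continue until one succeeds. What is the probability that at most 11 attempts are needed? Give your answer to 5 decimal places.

0.95651

Y = number of attempts to the first success; geometric, p = 0.248.
P(Y ≤ 11) = 1 − (1−p)^11 = 1 − 0.0434907 = 0.9565093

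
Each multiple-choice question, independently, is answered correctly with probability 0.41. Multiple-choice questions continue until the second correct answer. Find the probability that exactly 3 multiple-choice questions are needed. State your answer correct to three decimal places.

0.198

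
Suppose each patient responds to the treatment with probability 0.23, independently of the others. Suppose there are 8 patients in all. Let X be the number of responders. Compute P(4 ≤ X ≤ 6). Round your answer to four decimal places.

0.0878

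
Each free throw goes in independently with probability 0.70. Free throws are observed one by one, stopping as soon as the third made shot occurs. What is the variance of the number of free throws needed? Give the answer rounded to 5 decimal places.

1.83673

Y = total free throws until the third success; negative binomial with r=3, p=0.70.
Var(Y) = r(1−p)/p² = 3·0.30 / 0.70² = 1.8367347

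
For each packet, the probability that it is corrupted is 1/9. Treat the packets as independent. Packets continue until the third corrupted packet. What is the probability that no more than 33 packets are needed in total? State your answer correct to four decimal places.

0.7257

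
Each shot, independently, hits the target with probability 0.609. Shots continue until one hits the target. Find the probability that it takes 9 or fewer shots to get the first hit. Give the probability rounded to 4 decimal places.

Y = number of shots to the first success; geometric, p = 0.609.
P(Y ≤ 9) = 1 − (1−p)^9 = 1 − 0.000214 = 0.999786

0.9998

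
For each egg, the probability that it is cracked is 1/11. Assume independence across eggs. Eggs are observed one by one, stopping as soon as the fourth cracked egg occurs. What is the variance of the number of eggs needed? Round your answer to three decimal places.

440.000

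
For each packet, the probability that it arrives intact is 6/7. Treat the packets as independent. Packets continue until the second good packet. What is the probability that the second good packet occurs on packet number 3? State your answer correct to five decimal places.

Y = trial on which the second success occurs; negative binomial, r=2, p=0.857143.
P(Y=3) = C(2,1) · p^2 · (1−p)^1
= 2 · 0.73469 · 0.14286 = 0.2099125

0.20991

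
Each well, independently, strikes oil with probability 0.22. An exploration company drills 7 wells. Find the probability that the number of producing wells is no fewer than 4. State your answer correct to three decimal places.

0.046

X ~ Binomial(7, 0.22); P(X ≥ 4) = Σ C(7,k) p^k (1−p)^(7−k) over k:
  k=4: C(7,4)·0.22^4·0.78^3 = 0.03891
  k=5: C(7,5)·0.22^5·0.78^2 = 0.00658
  k=6: C(7,6)·0.22^6·0.78^1 = 0.00062
  k=7: C(7,7)·0.22^7·0.78^0 = 0.00002
Total = 0.04614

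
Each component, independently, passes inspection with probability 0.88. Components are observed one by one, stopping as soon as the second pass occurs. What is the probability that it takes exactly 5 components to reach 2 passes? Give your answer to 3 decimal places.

0.005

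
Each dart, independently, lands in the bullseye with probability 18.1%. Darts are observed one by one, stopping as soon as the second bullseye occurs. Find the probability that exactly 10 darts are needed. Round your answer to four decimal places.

Y = trial on which the second success occurs; negative binomial, r=2, p=0.181.
P(Y=10) = C(9,1) · p^2 · (1−p)^8
= 9 · 0.032761 · 0.20243 = 0.059686

0.0597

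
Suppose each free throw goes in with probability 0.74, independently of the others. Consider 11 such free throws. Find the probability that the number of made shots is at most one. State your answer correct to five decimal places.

X ~ Binomial(11, 0.74); P(X ≤ 1) = Σ C(11,k) p^k (1−p)^(11−k) over k:
  k=0: C(11,0)·0.74^0·0.26^11 = 0.0000004
  k=1: C(11,1)·0.74^1·0.26^10 = 0.0000115
Total = 0.0000119

0.00001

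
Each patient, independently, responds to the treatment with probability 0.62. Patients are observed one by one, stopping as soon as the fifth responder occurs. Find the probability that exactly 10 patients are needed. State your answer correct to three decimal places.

0.091

Y = trial on which the fifth success occurs; negative binomial, r=5, p=0.62.
P(Y=10) = C(9,4) · p^5 · (1−p)^5
= 126 · 0.091613 · 0.0079235 = 0.09146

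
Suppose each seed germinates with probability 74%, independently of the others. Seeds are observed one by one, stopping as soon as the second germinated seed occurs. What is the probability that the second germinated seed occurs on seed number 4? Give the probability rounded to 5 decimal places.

Y = trial on which the second success occurs; negative binomial, r=2, p=0.74.
P(Y=4) = C(3,1) · p^2 · (1−p)^2
= 3 · 0.5476 · 0.0676 = 0.1110533

0.11105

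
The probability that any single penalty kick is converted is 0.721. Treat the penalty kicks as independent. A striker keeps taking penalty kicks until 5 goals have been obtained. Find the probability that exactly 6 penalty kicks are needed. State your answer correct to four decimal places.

0.2718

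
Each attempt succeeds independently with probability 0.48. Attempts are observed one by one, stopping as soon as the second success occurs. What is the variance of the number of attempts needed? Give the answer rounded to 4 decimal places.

4.5139

Y = total attempts until the second success; negative binomial with r=2, p=0.48.
Var(Y) = r(1−p)/p² = 2·0.52 / 0.48² = 4.513889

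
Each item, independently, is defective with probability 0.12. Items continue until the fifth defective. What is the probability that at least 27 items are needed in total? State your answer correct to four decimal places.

0.8051

Needing more than 26 items ⇔ fewer than 5 successes in the first 26. With X ~ Binomial(26, 0.12), P(Y > 26) = P(X ≤ 4).
  k=0: C(26,0)·0.12^0·0.88^26 = 0.036020
  k=1: C(26,1)·0.12^1·0.88^25 = 0.127709
  k=2: C(26,2)·0.12^2·0.88^24 = 0.217686
  k=3: C(26,3)·0.12^3·0.88^23 = 0.237475
  k=4: C(26,4)·0.12^4·0.88^22 = 0.186202
P(X ≤ 4) = 0.805093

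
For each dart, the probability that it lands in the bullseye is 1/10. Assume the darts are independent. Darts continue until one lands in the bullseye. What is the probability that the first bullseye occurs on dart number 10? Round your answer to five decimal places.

0.03874

Geometric (trials to first success), p = 0.10.
P(Y = 10) = (1−p)^9 · p = 0.38742 · 0.10 = 0.0387420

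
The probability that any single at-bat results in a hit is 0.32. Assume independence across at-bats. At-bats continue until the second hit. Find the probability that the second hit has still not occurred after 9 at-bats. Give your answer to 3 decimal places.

0.163

Needing more than 9 at-bats ⇔ fewer than 2 successes in the first 9. With X ~ Binomial(9, 0.32), P(Y > 9) = P(X ≤ 1).
  k=0: C(9,0)·0.32^0·0.68^9 = 0.03109
  k=1: C(9,1)·0.32^1·0.68^8 = 0.13166
P(X ≤ 1) = 0.16275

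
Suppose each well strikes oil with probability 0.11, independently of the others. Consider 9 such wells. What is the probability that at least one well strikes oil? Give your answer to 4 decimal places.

P(at least one) = 1 − P(none) = 1 − (1 − 0.11)^9
= 1 − 0.350356 = 0.649644

0.6496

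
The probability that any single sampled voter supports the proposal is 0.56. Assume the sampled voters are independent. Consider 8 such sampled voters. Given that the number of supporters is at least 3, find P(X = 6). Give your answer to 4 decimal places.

0.1816

X ~ Binomial(8, 0.56). Want P(X=6 | X≥3) = P(X=6) / P(X≥3).
P(X=6) = C(8,6)·0.56^6·0.44^2 = 0.167183
P(X≥3) = 1 − 0.001405 − 0.014304 − 0.063716 = 0.920575
Ratio = 0.167183 / 0.920575 = 0.181607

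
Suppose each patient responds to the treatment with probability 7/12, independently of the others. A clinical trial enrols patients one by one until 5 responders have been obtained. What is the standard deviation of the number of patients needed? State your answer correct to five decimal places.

2.47436

Y = total patients until the fifth success; negative binomial with r=5, p=0.583333.
SD(Y) = √[r(1−p)/p²] = √(6.1224490) = 2.4743583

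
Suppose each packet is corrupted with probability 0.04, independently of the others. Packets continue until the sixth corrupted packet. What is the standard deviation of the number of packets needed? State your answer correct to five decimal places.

60.00000

Y = total packets until the sixth success; negative binomial with r=6, p=0.04.
SD(Y) = √[r(1−p)/p²] = √(3600.0000000) = 60.0000000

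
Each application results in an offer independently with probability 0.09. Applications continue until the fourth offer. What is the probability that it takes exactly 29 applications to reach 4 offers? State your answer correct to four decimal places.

Y = trial on which the fourth success occurs; negative binomial, r=4, p=0.09.
P(Y=29) = C(28,3) · p^4 · (1−p)^25
= 3276 · 6.561e-05 · 0.094631 = 0.020340

0.0203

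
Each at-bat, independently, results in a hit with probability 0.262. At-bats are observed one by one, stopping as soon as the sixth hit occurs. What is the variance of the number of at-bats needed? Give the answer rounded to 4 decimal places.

Y = total at-bats until the sixth success; negative binomial with r=6, p=0.262.
Var(Y) = r(1−p)/p² = 6·0.738 / 0.262² = 64.506730

64.5067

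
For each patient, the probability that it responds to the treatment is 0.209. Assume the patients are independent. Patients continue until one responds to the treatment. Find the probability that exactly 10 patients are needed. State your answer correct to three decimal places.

Geometric (trials to first success), p = 0.209.
P(Y = 10) = (1−p)^9 · p = 0.12122 · 0.209 = 0.02534

0.025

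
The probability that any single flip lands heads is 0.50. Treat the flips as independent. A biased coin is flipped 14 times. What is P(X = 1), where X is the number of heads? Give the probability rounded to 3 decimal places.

X ~ Binomial(n=14, p=0.50).
P(X=1) = C(14,1) · p^1 · (1−p)^13
= 14 · 0.5 · 0.00012207 = 0.00085

0.001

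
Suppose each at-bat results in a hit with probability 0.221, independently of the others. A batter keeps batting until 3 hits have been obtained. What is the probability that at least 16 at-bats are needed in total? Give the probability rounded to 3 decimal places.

0.324

Needing more than 15 at-bats ⇔ fewer than 3 successes in the first 15. With X ~ Binomial(15, 0.221), P(Y > 15) = P(X ≤ 2).
  k=0: C(15,0)·0.221^0·0.779^15 = 0.02361
  k=1: C(15,1)·0.221^1·0.779^14 = 0.10046
  k=2: C(15,2)·0.221^2·0.779^13 = 0.19951
P(X ≤ 2) = 0.32358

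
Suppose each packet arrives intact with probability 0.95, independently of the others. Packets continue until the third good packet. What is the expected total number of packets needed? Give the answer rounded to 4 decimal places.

3.1579

Y = total packets until the third success; negative binomial with r=3, p=0.95.
E[Y] = r / p = 3 / 0.95 = 3.157895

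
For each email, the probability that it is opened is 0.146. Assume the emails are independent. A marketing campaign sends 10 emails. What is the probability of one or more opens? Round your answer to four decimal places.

P(at least one) = 1 − P(none) = 1 − (1 − 0.146)^10
= 1 − 0.206338 = 0.793662

0.7937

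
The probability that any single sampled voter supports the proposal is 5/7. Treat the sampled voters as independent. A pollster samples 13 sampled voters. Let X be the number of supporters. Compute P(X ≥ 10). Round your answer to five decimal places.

0.46596

X ~ Binomial(13, 0.714286); P(X ≥ 10) = Σ C(13,k) p^k (1−p)^(13−k) over k:
  k=10: C(13,10)·0.714286^10·0.285714^3 = 0.2306118
  k=11: C(13,11)·0.714286^11·0.285714^2 = 0.1572353
  k=12: C(13,12)·0.714286^12·0.285714^1 = 0.0655147
  k=13: C(13,13)·0.714286^13·0.285714^0 = 0.0125990
Total = 0.4659608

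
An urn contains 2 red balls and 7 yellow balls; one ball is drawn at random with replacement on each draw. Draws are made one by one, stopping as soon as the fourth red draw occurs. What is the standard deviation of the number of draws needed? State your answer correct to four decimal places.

Y = total draws until the fourth success; negative binomial with r=4, p=0.222222.
SD(Y) = √[r(1−p)/p²] = √(63.000000) = 7.937254

7.9373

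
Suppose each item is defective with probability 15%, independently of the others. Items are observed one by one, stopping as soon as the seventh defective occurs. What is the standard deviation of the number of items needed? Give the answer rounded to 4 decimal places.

Y = total items until the seventh success; negative binomial with r=7, p=0.15.
SD(Y) = √[r(1−p)/p²] = √(264.444444) = 16.261748

16.2617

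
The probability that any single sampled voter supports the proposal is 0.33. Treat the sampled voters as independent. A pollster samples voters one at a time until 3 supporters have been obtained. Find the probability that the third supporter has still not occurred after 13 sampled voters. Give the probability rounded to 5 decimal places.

0.14433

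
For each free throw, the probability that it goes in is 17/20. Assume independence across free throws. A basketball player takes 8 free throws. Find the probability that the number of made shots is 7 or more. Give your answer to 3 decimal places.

0.657

X ~ Binomial(8, 0.85); P(X ≥ 7) = Σ C(8,k) p^k (1−p)^(8−k) over k:
  k=7: C(8,7)·0.85^7·0.15^1 = 0.38469
  k=8: C(8,8)·0.85^8·0.15^0 = 0.27249
Total = 0.65718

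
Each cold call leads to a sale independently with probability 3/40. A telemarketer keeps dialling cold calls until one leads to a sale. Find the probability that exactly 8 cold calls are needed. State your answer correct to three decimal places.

0.043

Geometric (trials to first success), p = 0.075.
P(Y = 8) = (1−p)^7 · p = 0.57942 · 0.075 = 0.04346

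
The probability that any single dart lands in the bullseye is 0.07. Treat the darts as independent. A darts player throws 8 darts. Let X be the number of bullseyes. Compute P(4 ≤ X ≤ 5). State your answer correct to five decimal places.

0.00133

X ~ Binomial(8, 0.07); P(4 ≤ X ≤ 5) = Σ C(8,k) p^k (1−p)^(8−k) over k:
  k=4: C(8,4)·0.07^4·0.93^4 = 0.0012573
  k=5: C(8,5)·0.07^5·0.93^3 = 0.0000757
Total = 0.0013330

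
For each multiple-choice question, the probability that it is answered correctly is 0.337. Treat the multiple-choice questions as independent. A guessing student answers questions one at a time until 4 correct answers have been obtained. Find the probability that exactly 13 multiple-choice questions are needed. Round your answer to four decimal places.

Y = trial on which the fourth success occurs; negative binomial, r=4, p=0.337.
P(Y=13) = C(12,3) · p^4 · (1−p)^9
= 220 · 0.012898 · 0.024753 = 0.070237

0.0702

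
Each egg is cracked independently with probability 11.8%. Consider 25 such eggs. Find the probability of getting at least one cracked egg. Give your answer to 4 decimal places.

P(at least one) = 1 − P(none) = 1 − (1 − 0.118)^25
= 1 − 0.043323 = 0.956677

0.9567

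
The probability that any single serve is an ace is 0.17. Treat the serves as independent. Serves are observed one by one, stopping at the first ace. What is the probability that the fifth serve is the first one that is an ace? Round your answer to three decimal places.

0.081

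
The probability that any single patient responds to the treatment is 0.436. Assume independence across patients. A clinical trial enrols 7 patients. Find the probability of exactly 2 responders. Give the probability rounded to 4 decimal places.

X ~ Binomial(n=7, p=0.436).
P(X=2) = C(7,2) · p^2 · (1−p)^5
= 21 · 0.1901 · 0.057068 = 0.227818

0.2278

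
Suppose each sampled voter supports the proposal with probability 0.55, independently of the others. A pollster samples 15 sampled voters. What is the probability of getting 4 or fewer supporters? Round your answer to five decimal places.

0.02547

X ~ Binomial(15, 0.55); P(X ≤ 4) = Σ C(15,k) p^k (1−p)^(15−k) over k:
  k=0: C(15,0)·0.55^0·0.45^15 = 0.0000063
  k=1: C(15,1)·0.55^1·0.45^14 = 0.0001152
  k=2: C(15,2)·0.55^2·0.45^13 = 0.0009855
  k=3: C(15,3)·0.55^3·0.45^12 = 0.0052197
  k=4: C(15,4)·0.55^4·0.45^11 = 0.0191391
Total = 0.0254659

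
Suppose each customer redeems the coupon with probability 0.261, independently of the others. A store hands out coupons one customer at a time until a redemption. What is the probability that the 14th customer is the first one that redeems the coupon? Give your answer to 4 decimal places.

Geometric (trials to first success), p = 0.261.
P(Y = 14) = (1−p)^13 · p = 0.019605 · 0.261 = 0.005117

0.0051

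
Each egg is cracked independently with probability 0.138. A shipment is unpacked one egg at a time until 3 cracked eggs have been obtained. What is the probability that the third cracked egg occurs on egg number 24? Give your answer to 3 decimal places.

0.029

Y = trial on which the third success occurs; negative binomial, r=3, p=0.138.
P(Y=24) = C(23,2) · p^3 · (1−p)^21
= 253 · 0.0026281 · 0.044223 = 0.02940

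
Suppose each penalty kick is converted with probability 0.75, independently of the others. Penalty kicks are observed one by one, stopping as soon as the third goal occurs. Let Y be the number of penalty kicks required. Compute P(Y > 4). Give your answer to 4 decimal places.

Needing more than 4 penalty kicks ⇔ fewer than 3 successes in the first 4. With X ~ Binomial(4, 0.75), P(Y > 4) = P(X ≤ 2).
  k=0: C(4,0)·0.75^0·0.25^4 = 0.003906
  k=1: C(4,1)·0.75^1·0.25^3 = 0.046875
  k=2: C(4,2)·0.75^2·0.25^2 = 0.210938
P(X ≤ 2) = 0.261719

0.2617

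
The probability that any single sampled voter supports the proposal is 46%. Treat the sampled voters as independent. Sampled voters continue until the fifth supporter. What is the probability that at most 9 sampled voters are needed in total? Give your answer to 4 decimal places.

0.4024

Finishing within 9 sampled voters ⇔ at least 5 successes in the first 9. With X ~ Binomial(9, 0.46), P(Y ≤ 9) = 1 − P(X ≤ 4).
  k=0: C(9,0)·0.46^0·0.54^9 = 0.003904
  k=1: C(9,1)·0.46^1·0.54^8 = 0.029933
  k=2: C(9,2)·0.46^2·0.54^7 = 0.101994
  k=3: C(9,3)·0.46^3·0.54^6 = 0.202729
  k=4: C(9,4)·0.46^4·0.54^5 = 0.259042
1 − 0.597602 = 0.402398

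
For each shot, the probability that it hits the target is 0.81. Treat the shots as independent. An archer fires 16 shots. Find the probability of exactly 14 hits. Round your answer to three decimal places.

0.227

X ~ Binomial(n=16, p=0.81).
P(X=14) = C(16,14) · p^14 · (1−p)^2
= 120 · 0.052335 · 0.0361 = 0.22671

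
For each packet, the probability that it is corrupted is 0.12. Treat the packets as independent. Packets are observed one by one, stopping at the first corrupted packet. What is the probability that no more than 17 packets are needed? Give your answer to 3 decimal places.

0.886

Y = number of packets to the first success; geometric, p = 0.12.
P(Y ≤ 17) = 1 − (1−p)^17 = 1 − 0.11382 = 0.88618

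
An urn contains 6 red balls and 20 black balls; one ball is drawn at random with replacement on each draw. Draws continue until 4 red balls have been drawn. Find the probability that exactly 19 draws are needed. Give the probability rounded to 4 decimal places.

Y = trial on which the fourth success occurs; negative binomial, r=4, p=0.230769.
P(Y=19) = C(18,3) · p^4 · (1−p)^15
= 816 · 0.002836 · 0.019537 = 0.045212

0.0452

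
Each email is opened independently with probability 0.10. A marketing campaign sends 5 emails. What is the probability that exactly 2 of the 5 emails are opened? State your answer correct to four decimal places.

0.0729

X ~ Binomial(n=5, p=0.10).
P(X=2) = C(5,2) · p^2 · (1−p)^3
= 10 · 0.01 · 0.729 = 0.072900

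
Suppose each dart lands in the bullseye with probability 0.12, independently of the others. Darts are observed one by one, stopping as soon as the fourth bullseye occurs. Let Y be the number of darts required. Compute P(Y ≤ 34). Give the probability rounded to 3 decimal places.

0.595

Finishing within 34 darts ⇔ at least 4 successes in the first 34. With X ~ Binomial(34, 0.12), P(Y ≤ 34) = 1 − P(X ≤ 3).
  k=0: C(34,0)·0.12^0·0.88^34 = 0.01295
  k=1: C(34,1)·0.12^1·0.88^33 = 0.06006
  k=2: C(34,2)·0.12^2·0.88^32 = 0.13514
  k=3: C(34,3)·0.12^3·0.88^31 = 0.19656
1 − 0.40471 = 0.59529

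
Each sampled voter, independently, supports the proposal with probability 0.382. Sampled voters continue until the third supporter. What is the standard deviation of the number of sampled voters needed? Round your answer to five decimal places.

Y = total sampled voters until the third success; negative binomial with r=3, p=0.382.
SD(Y) = √[r(1−p)/p²] = √(12.7052438) = 3.5644416

3.56444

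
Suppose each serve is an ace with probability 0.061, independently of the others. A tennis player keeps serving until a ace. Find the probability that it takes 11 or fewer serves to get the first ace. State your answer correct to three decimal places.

Y = number of serves to the first success; geometric, p = 0.061.
P(Y ≤ 11) = 1 − (1−p)^11 = 1 − 0.50040 = 0.49960

0.500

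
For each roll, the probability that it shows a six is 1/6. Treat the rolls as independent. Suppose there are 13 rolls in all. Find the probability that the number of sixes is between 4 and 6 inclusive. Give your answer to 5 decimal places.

X ~ Binomial(13, 0.166667); P(4 ≤ X ≤ 6) = Σ C(13,k) p^k (1−p)^(13−k) over k:
  k=4: C(13,4)·0.166667^4·0.833333^9 = 0.1069227
  k=5: C(13,5)·0.166667^5·0.833333^8 = 0.0384922
  k=6: C(13,6)·0.166667^6·0.833333^7 = 0.0102646
Total = 0.1556794

0.15568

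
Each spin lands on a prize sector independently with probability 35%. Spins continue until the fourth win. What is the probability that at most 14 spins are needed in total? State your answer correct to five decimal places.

0.77950

Finishing within 14 spins ⇔ at least 4 successes in the first 14. With X ~ Binomial(14, 0.35), P(Y ≤ 14) = 1 − P(X ≤ 3).
  k=0: C(14,0)·0.35^0·0.65^14 = 0.0024032
  k=1: C(14,1)·0.35^1·0.65^13 = 0.0181163
  k=2: C(14,2)·0.35^2·0.65^12 = 0.0634071
  k=3: C(14,3)·0.35^3·0.65^11 = 0.1365691
1 − 0.2204957 = 0.7795043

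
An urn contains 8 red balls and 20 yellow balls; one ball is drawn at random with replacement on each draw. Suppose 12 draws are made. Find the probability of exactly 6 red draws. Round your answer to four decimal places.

X ~ Binomial(n=12, p=0.285714).
P(X=6) = C(12,6) · p^6 · (1−p)^6
= 924 · 0.00054399 · 0.13281 = 0.066757

0.0668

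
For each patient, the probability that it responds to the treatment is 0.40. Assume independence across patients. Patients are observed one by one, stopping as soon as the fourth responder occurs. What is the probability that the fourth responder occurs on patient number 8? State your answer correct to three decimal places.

0.116

Y = trial on which the fourth success occurs; negative binomial, r=4, p=0.40.
P(Y=8) = C(7,3) · p^4 · (1−p)^4
= 35 · 0.0256 · 0.1296 = 0.11612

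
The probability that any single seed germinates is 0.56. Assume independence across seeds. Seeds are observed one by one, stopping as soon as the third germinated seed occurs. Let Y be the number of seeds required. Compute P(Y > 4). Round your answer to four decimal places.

Needing more than 4 seeds ⇔ fewer than 3 successes in the first 4. With X ~ Binomial(4, 0.56), P(Y > 4) = P(X ≤ 2).
  k=0: C(4,0)·0.56^0·0.44^4 = 0.037481
  k=1: C(4,1)·0.56^1·0.44^3 = 0.190812
  k=2: C(4,2)·0.56^2·0.44^2 = 0.364278
P(X ≤ 2) = 0.592571

0.5926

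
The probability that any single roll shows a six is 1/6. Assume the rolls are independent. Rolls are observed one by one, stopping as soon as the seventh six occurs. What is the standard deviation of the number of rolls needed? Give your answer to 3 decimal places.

14.491

Y = total rolls until the seventh success; negative binomial with r=7, p=0.166667.
SD(Y) = √[r(1−p)/p²] = √(210.00000) = 14.49138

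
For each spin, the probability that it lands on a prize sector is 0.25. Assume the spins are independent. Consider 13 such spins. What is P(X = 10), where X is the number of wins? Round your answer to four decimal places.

X ~ Binomial(n=13, p=0.25).
P(X=10) = C(13,10) · p^10 · (1−p)^3
= 286 · 9.5367e-07 · 0.42188 = 0.000115

0.0001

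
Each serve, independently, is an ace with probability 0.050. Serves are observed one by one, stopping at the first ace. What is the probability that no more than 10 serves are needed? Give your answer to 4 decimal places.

Y = number of serves to the first success; geometric, p = 0.05.
P(Y ≤ 10) = 1 − (1−p)^10 = 1 − 0.598737 = 0.401263

0.4013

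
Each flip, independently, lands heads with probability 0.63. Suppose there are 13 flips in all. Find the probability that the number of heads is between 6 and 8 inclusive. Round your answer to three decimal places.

X ~ Binomial(13, 0.63); P(6 ≤ X ≤ 8) = Σ C(13,k) p^k (1−p)^(13−k) over k:
  k=6: C(13,6)·0.63^6·0.37^7 = 0.10185
  k=7: C(13,7)·0.63^7·0.37^6 = 0.17342
  k=8: C(13,8)·0.63^8·0.37^5 = 0.22147
Total = 0.49675

0.497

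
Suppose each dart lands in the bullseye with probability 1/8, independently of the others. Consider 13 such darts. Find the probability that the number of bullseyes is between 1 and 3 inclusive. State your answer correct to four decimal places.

X ~ Binomial(13, 0.125); P(1 ≤ X ≤ 3) = Σ C(13,k) p^k (1−p)^(13−k) over k:
  k=1: C(13,1)·0.125^1·0.875^12 = 0.327303
  k=2: C(13,2)·0.125^2·0.875^11 = 0.280545
  k=3: C(13,3)·0.125^3·0.875^10 = 0.146952
Total = 0.754801

0.7548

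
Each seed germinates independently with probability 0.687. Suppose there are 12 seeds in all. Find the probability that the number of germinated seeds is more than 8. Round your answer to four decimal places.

0.4529

X ~ Binomial(12, 0.687); P(X ≥ 9) = Σ C(12,k) p^k (1−p)^(12−k) over k:
  k=9: C(12,9)·0.687^9·0.313^3 = 0.229967
  k=10: C(12,10)·0.687^10·0.313^2 = 0.151426
  k=11: C(12,11)·0.687^11·0.313^1 = 0.060430
  k=12: C(12,12)·0.687^12·0.313^0 = 0.011053
Total = 0.452876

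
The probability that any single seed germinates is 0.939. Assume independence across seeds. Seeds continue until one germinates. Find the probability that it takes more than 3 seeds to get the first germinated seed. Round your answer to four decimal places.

0.0002

Y = number of seeds to the first success; geometric, p = 0.939.
P(Y > 3) = P(first 3 all fail) = (1−p)^3 = 0.000227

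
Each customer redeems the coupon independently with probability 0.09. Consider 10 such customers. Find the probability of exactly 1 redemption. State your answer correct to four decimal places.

X ~ Binomial(n=10, p=0.09).
P(X=1) = C(10,1) · p^1 · (1−p)^9
= 10 · 0.09 · 0.42793 = 0.385137

0.3851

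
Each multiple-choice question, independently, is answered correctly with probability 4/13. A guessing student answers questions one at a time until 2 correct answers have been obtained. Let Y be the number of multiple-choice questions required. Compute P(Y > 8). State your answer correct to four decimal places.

0.2404

Needing more than 8 multiple-choice questions ⇔ fewer than 2 successes in the first 8. With X ~ Binomial(8, 0.307692), P(Y > 8) = P(X ≤ 1).
  k=0: C(8,0)·0.307692^0·0.692308^8 = 0.052771
  k=1: C(8,1)·0.307692^1·0.692308^7 = 0.187629
P(X ≤ 1) = 0.240400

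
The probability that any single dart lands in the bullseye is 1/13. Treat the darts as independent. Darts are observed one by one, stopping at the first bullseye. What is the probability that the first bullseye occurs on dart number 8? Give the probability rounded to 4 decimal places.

0.0439

Geometric (trials to first success), p = 0.076923.
P(Y = 8) = (1−p)^7 · p = 0.57104 · 0.076923 = 0.043926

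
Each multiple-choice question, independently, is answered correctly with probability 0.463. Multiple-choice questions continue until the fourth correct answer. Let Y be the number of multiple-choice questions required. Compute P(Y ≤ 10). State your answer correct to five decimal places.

Finishing within 10 multiple-choice questions ⇔ at least 4 successes in the first 10. With X ~ Binomial(10, 0.463), P(Y ≤ 10) = 1 − P(X ≤ 3).
  k=0: C(10,0)·0.463^0·0.537^10 = 0.0019941
  k=1: C(10,1)·0.463^1·0.537^9 = 0.0171929
  k=2: C(10,2)·0.463^2·0.537^8 = 0.0667066
  k=3: C(10,3)·0.463^3·0.537^7 = 0.1533713
1 − 0.2392649 = 0.7607351

0.76074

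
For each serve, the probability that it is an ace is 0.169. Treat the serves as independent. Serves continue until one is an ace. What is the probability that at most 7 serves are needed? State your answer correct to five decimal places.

0.72634

Y = number of serves to the first success; geometric, p = 0.169.
P(Y ≤ 7) = 1 − (1−p)^7 = 1 − 0.2736574 = 0.7263426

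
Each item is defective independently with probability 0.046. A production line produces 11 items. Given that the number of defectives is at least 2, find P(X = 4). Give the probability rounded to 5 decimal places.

X ~ Binomial(11, 0.046). Want P(X=4 | X≥2) = P(X=4) / P(X≥2).
P(X=4) = C(11,4)·0.046^4·0.954^7 = 0.0010626
P(X≥2) = 1 − 0.5957062 − 0.3159616 = 0.0883322
Ratio = 0.0010626 / 0.0883322 = 0.0120300

0.01203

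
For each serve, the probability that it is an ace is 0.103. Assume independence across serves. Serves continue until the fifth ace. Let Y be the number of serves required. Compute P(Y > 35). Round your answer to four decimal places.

Needing more than 35 serves ⇔ fewer than 5 successes in the first 35. With X ~ Binomial(35, 0.103), P(Y > 35) = P(X ≤ 4).
  k=0: C(35,0)·0.103^0·0.897^35 = 0.022271
  k=1: C(35,1)·0.103^1·0.897^34 = 0.089505
  k=2: C(35,2)·0.103^2·0.897^33 = 0.174720
  k=3: C(35,3)·0.103^3·0.897^32 = 0.220688
  k=4: C(35,4)·0.103^4·0.897^31 = 0.202728
P(X ≤ 4) = 0.709912

0.7099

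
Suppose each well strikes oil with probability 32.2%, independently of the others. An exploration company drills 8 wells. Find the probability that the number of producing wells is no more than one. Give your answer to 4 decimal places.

0.2143

X ~ Binomial(8, 0.322); P(X ≤ 1) = Σ C(8,k) p^k (1−p)^(8−k) over k:
  k=0: C(8,0)·0.322^0·0.678^8 = 0.044652
  k=1: C(8,1)·0.322^1·0.678^7 = 0.169650
Total = 0.214302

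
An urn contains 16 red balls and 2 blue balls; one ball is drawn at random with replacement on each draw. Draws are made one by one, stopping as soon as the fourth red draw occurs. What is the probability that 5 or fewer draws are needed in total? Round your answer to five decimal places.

0.90176

Finishing within 5 draws ⇔ at least 4 successes in the first 5. With X ~ Binomial(5, 0.888889), P(Y ≤ 5) = 1 − P(X ≤ 3).
  k=0: C(5,0)·0.888889^0·0.111111^5 = 0.0000169
  k=1: C(5,1)·0.888889^1·0.111111^4 = 0.0006774
  k=2: C(5,2)·0.888889^2·0.111111^3 = 0.0108385
  k=3: C(5,3)·0.888889^3·0.111111^2 = 0.0867076
1 − 0.0982404 = 0.9017596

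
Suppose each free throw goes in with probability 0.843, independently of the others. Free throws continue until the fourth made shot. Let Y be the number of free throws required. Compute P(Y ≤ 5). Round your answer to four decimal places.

Finishing within 5 free throws ⇔ at least 4 successes in the first 5. With X ~ Binomial(5, 0.843), P(Y ≤ 5) = 1 − P(X ≤ 3).
  k=0: C(5,0)·0.843^0·0.157^5 = 0.000095
  k=1: C(5,1)·0.843^1·0.157^4 = 0.002561
  k=2: C(5,2)·0.843^2·0.157^3 = 0.027501
  k=3: C(5,3)·0.843^3·0.157^2 = 0.147667
1 − 0.177824 = 0.822176

0.8222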